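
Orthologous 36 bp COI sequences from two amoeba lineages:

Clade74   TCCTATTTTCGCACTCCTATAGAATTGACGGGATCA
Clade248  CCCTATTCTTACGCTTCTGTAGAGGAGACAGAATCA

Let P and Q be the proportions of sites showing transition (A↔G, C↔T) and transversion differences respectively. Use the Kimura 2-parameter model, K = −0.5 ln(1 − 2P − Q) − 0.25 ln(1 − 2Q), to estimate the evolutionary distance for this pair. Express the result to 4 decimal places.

Mismatches occur at site 1 (T↔C, transition), site 8 (T↔C, transition), site 10 (C↔T, transition), site 11 (G↔A, transition), site 13 (A↔G, transition), site 16 (C↔T, transition), site 19 (A↔G, transition), site 24 (A↔G, transition), site 25 (T↔G, transversion), site 26 (T↔A, transversion), site 30 (G↔A, transition), site 32 (G↔A, transition).
Of the 12 differences, 10 transitions and 2 transversions over 36 sites: P = 10/36 = 0.277778, Q = 2/36 = 0.055556.
d = −0.5·ln(0.388888) − 0.25·ln(0.888888) = −0.5·(-0.944464) − 0.25·(-0.117784) = 0.5017.

0.5017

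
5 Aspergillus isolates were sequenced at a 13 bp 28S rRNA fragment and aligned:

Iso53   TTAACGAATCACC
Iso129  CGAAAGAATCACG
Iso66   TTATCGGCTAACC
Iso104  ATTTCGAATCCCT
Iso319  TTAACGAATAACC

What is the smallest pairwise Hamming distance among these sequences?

1

Pairwise Hamming distances:
  Iso53 vs Iso129: 4
  Iso53 vs Iso66: 4
  Iso53 vs Iso104: 5
  Iso53 vs Iso319: 1
  Iso129 vs Iso66: 8
  Iso129 vs Iso104: 7
  Iso129 vs Iso319: 5
  Iso66 vs Iso104: 7
  Iso66 vs Iso319: 3
  Iso104 vs Iso319: 6
The smallest is 1, between Iso53 and Iso319.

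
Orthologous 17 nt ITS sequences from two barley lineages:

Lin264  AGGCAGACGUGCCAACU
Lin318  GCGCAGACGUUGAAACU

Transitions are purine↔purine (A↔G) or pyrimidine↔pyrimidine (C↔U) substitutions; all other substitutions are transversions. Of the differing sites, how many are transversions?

Differing sites — 1:A/G (Ti); 2:G/C (Tv); 11:G/U (Tv); 12:C/G (Tv); 13:C/A (Tv).
Of the 5 differences, 1 transition and 4 transversions, so the answer is 4.

4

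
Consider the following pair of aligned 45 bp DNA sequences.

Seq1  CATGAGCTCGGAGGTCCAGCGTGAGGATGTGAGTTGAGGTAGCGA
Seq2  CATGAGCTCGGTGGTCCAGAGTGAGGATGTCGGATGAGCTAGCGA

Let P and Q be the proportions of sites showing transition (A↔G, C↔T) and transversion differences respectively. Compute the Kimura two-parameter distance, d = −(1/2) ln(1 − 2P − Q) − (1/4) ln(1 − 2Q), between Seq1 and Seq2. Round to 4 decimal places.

Mismatches occur at site 12 (A→T, transversion), site 20 (C→A, transversion), site 31 (G→C, transversion), site 32 (A→G, transition), site 34 (T→A, transversion), site 39 (G→C, transversion).
Of the 6 differences, 1 transition and 5 transversions over 45 sites: P = 1/45 = 0.022222, Q = 5/45 = 0.111111.
d = −0.5·ln(0.844445) − 0.25·ln(0.777778) = −0.5·(-0.169076) − 0.25·(-0.251314) = 0.1474.

0.1474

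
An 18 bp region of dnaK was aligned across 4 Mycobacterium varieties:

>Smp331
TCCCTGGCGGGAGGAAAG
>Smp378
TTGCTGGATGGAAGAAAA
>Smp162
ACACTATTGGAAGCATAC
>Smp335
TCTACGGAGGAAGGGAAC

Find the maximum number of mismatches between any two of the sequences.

12

Pairwise Hamming distances:
  Smp331 vs Smp378: 6
  Smp331 vs Smp162: 9
  Smp331 vs Smp335: 7
  Smp378 vs Smp162: 12
  Smp378 vs Smp335: 9
  Smp162 vs Smp335: 10
The largest is 12, between Smp378 and Smp162.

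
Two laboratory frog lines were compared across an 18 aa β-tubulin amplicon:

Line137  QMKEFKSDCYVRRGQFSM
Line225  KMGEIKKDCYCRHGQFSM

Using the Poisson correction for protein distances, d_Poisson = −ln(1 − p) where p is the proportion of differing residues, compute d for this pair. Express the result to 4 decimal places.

0.4055

Differing sites — 1:Q/K; 3:K/G; 5:F/I; 7:S/K; 11:V/C; 13:R/H.
p = 6/18 = 0.333333.
d = −ln(1 − 0.333333) = −ln(0.666667) = 0.4055.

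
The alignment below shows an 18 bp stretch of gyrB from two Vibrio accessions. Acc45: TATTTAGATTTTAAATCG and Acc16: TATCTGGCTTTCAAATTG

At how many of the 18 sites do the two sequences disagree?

Mismatches occur at site 4 (T/C), site 6 (A/G), site 8 (A/C), site 12 (T/C), site 17 (C/T).
That gives 5 mismatches out of 18 aligned sites, so the Hamming distance is 5.

5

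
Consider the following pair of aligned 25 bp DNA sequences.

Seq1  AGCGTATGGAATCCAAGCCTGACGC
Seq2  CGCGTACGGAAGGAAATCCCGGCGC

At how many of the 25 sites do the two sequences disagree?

8

Mismatches occur at site 1 (A→C), site 7 (T→C), site 12 (T→G), site 13 (C→G), site 14 (C→A), site 17 (G→T), site 20 (T→C), site 22 (A→G).
That gives 8 mismatches out of 25 aligned sites, so the Hamming distance is 8.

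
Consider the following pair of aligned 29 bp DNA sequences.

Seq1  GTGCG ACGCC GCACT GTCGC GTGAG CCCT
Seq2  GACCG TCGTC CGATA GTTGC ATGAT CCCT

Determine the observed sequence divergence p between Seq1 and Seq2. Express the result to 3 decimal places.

Mismatches occur at site 2 (T/A), site 3 (G/C), site 6 (A/T), site 9 (C/T), site 11 (G/C), site 12 (C/G), site 14 (C/T), site 15 (T/A), site 18 (C/T), site 21 (G/A), site 25 (G/T).
There are 11 differences over 29 sites, so p = 11/29 = 0.379.

0.379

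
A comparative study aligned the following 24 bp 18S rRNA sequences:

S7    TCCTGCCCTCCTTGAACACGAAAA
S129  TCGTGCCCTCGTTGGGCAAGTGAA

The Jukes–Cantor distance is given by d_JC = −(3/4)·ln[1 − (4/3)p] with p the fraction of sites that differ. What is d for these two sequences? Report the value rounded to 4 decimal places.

0.3694

The sequences differ at positions 3 (C/G), 11 (C/G), 15 (A/G), 16 (A/G), 19 (C/A), 21 (A/T), 22 (A/G).
p = 7/24 = 0.291667.
d = −0.75 · ln(1 − (4/3)·0.291667) = −0.75 · ln(0.611111) = −0.75 · (-0.492477) = 0.3694.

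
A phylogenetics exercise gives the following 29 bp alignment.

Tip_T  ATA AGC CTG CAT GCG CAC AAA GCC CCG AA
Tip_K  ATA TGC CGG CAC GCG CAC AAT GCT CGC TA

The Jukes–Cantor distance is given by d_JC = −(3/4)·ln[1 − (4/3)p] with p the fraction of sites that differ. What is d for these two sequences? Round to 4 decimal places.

0.3439

Differing sites — 4:A/T; 8:T/G; 12:T/C; 21:A/T; 24:C/T; 26:C/G; 27:G/C; 28:A/T.
p = 8/29 = 0.275862.
d = −0.75 · ln(1 − (4/3)·0.275862) = −0.75 · ln(0.632184) = −0.75 · (-0.458575) = 0.3439.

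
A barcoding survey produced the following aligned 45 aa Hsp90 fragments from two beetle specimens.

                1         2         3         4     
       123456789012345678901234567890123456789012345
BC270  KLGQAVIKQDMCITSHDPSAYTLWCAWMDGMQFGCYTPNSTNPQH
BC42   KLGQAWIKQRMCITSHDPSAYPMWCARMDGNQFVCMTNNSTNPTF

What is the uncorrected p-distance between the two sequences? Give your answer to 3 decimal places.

0.244

Mismatches occur at site 6 (V↔W), site 10 (D↔R), site 22 (T↔P), site 23 (L↔M), site 27 (W↔R), site 31 (M↔N), site 34 (G↔V), site 36 (Y↔M), site 38 (P↔N), site 44 (Q↔T), site 45 (H↔F).
There are 11 differences over 45 sites, so p = 11/45 = 0.244.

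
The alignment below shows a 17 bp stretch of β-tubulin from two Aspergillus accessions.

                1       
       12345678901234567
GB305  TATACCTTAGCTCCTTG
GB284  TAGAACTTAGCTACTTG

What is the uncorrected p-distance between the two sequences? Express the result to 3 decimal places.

Mismatches occur at site 3 (T↔G), site 5 (C↔A), site 13 (C↔A).
There are 3 differences over 17 sites, so p = 3/17 = 0.176.

0.176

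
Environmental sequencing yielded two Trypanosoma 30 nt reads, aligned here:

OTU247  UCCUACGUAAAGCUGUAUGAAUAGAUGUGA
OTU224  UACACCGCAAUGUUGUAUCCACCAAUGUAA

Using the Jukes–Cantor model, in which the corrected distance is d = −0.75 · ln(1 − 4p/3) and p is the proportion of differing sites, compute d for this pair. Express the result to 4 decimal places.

0.5716

Mismatches occur at site 2 (C/A), site 4 (U/A), site 5 (A/C), site 8 (U/C), site 11 (A/U), site 13 (C/U), site 19 (G/C), site 20 (A/C), site 22 (U/C), site 23 (A/C), site 24 (G/A), site 29 (G/A).
p = 12/30 = 0.400000.
d = −0.75 · ln(1 − (4/3)·0.400000) = −0.75 · ln(0.466667) = −0.75 · (-0.762139) = 0.5716.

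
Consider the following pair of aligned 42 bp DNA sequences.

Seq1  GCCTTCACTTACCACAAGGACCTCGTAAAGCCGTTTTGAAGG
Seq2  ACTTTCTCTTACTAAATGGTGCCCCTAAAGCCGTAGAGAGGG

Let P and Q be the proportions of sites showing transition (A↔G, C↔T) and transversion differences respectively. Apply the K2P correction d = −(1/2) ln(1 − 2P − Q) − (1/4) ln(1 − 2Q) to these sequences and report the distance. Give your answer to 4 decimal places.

Differing sites — 1:G/A (Ti); 3:C/T (Ti); 7:A/T (Tv); 13:C/T (Ti); 15:C/A (Tv); 17:A/T (Tv); 20:A/T (Tv); 21:C/G (Tv); 23:T/C (Ti); 25:G/C (Tv); 35:T/A (Tv); 36:T/G (Tv); 37:T/A (Tv); 40:A/G (Ti).
Of the 14 differences, 5 transitions and 9 transversions over 42 sites: P = 5/42 = 0.119048, Q = 9/42 = 0.214286.
d = −0.5·ln(0.547618) − 0.25·ln(0.571428) = −0.5·(-0.602177) − 0.25·(-0.559617) = 0.4410.

0.4410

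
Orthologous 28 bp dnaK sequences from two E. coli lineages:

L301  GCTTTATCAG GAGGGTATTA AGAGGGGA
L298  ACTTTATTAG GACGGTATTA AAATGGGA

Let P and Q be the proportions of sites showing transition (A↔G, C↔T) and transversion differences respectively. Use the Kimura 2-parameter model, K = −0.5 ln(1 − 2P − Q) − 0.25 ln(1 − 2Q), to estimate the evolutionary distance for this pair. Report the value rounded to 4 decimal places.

0.2068

Mismatches occur at site 1 (G/A, transition), site 8 (C/T, transition), site 13 (G/C, transversion), site 22 (G/A, transition), site 24 (G/T, transversion).
Of the 5 differences, 3 transitions and 2 transversions over 28 sites: P = 3/28 = 0.107143, Q = 2/28 = 0.071429.
d = −0.5·ln(0.714285) − 0.25·ln(0.857142) = −0.5·(-0.336473) − 0.25·(-0.154152) = 0.2068.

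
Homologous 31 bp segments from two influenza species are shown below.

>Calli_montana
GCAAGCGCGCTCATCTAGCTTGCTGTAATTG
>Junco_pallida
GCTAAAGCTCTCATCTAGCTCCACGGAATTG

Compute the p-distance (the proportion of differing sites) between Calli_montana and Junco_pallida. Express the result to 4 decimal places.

0.2903

Differing sites — 3:A/T; 5:G/A; 6:C/A; 9:G/T; 21:T/C; 22:G/C; 23:C/A; 24:T/C; 26:T/G.
There are 9 differences over 31 sites, so p = 9/31 = 0.2903.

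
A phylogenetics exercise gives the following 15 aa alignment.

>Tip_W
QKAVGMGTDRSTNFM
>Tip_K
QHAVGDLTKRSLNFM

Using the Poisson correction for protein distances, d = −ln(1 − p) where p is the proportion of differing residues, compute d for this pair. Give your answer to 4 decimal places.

0.4055

Differing sites — 2:K/H; 6:M/D; 7:G/L; 9:D/K; 12:T/L.
p = 5/15 = 0.333333.
d = −ln(1 − 0.333333) = −ln(0.666667) = 0.4055.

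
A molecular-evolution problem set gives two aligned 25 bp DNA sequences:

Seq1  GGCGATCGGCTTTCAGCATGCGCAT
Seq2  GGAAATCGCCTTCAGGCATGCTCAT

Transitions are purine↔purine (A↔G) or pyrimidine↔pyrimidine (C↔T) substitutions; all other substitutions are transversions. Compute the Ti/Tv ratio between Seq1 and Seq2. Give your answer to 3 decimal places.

The sequences differ at positions 3 (C/A, transversion), 4 (G/A, transition), 9 (G/C, transversion), 13 (T/C, transition), 14 (C/A, transversion), 15 (A/G, transition), 22 (G/T, transversion).
Of the 7 differences, 3 transitions and 4 transversions, so Ti/Tv = 3/4 = 0.750.

0.750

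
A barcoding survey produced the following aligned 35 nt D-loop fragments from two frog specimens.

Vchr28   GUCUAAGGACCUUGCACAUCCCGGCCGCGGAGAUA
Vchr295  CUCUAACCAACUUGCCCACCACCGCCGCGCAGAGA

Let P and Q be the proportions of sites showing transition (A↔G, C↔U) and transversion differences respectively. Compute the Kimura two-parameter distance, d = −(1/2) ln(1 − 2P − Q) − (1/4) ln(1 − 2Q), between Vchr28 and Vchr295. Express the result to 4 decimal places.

0.3692

Differing sites — 1:G/C (Tv); 7:G/C (Tv); 8:G/C (Tv); 10:C/A (Tv); 16:A/C (Tv); 19:U/C (Ti); 21:C/A (Tv); 23:G/C (Tv); 30:G/C (Tv); 34:U/G (Tv).
Of the 10 differences, 1 transition and 9 transversions over 35 sites: P = 1/35 = 0.028571, Q = 9/35 = 0.257143.
d = −0.5·ln(0.685715) − 0.25·ln(0.485714) = −0.5·(-0.377293) − 0.25·(-0.722135) = 0.3692.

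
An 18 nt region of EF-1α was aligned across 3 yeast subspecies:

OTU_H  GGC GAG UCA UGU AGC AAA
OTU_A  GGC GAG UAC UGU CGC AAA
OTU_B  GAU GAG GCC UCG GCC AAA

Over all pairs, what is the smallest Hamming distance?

Pairwise Hamming distances:
  OTU_H vs OTU_A: 3
  OTU_H vs OTU_B: 8
  OTU_A vs OTU_B: 8
The smallest is 3, between OTU_H and OTU_A.

3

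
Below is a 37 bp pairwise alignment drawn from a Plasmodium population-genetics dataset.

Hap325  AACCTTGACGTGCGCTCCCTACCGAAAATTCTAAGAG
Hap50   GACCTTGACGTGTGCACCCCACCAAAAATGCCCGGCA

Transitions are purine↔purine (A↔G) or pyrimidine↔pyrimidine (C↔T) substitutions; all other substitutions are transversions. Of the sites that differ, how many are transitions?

Mismatches occur at site 1 (A→G, transition), site 13 (C→T, transition), site 16 (T→A, transversion), site 20 (T→C, transition), site 24 (G→A, transition), site 30 (T→G, transversion), site 32 (T→C, transition), site 33 (A→C, transversion), site 34 (A→G, transition), site 36 (A→C, transversion), site 37 (G→A, transition).
Of the 11 differences, 7 transitions and 4 transversions, so the answer is 7.

7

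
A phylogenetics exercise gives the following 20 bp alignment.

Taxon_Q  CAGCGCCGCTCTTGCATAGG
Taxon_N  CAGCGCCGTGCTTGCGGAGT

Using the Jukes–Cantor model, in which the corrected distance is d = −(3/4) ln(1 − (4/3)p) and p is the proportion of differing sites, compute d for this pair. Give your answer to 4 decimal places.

Mismatches occur at site 9 (C→T), site 10 (T→G), site 16 (A→G), site 17 (T→G), site 20 (G→T).
p = 5/20 = 0.250000.
d = −0.75 · ln(1 − (4/3)·0.250000) = −0.75 · ln(0.666667) = −0.75 · (-0.405465) = 0.3041.

0.3041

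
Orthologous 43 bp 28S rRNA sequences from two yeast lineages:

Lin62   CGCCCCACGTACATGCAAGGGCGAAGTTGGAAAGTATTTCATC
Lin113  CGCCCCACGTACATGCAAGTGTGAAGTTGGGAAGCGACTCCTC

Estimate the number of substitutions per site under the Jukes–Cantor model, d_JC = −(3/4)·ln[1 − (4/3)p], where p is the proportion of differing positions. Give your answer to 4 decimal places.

The sequences differ at positions 20 (G/T), 22 (C/T), 31 (A/G), 35 (T/C), 36 (A/G), 37 (T/A), 38 (T/C), 41 (A/C).
p = 8/43 = 0.186047.
d = −0.75 · ln(1 − (4/3)·0.186047) = −0.75 · ln(0.751937) = −0.75 · (-0.285103) = 0.2138.

0.2138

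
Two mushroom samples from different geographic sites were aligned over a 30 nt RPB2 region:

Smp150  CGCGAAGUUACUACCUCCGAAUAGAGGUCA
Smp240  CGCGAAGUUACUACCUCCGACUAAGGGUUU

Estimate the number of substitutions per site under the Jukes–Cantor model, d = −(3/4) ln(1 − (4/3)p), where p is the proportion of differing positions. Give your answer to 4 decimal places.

Differing sites — 21:A/C; 24:G/A; 25:A/G; 29:C/U; 30:A/U.
p = 5/30 = 0.166667.
d = −0.75 · ln(1 − (4/3)·0.166667) = −0.75 · ln(0.777777) = −0.75 · (-0.251315) = 0.1885.

0.1885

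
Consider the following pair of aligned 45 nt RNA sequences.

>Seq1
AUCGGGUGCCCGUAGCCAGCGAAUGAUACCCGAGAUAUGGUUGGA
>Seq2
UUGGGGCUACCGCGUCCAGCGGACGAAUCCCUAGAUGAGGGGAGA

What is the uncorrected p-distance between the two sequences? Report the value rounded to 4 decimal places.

0.4000

Differing sites — 1:A/U; 3:C/G; 7:U/C; 8:G/U; 9:C/A; 13:U/C; 14:A/G; 15:G/U; 22:A/G; 24:U/C; 27:U/A; 28:A/U; 32:G/U; 37:A/G; 38:U/A; 41:U/G; 42:U/G; 43:G/A.
There are 18 differences over 45 sites, so p = 18/45 = 0.4000.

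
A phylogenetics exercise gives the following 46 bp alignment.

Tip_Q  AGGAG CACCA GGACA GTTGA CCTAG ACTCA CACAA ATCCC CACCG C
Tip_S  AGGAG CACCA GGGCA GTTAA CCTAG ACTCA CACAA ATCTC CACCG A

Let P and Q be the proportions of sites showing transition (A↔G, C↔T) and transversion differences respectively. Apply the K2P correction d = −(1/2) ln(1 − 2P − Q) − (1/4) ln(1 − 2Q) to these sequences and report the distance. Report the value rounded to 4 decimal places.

0.0937

Differing sites — 13:A/G (Ti); 19:G/A (Ti); 39:C/T (Ti); 46:C/A (Tv).
Of the 4 differences, 3 transitions and 1 transversion over 46 sites: P = 3/46 = 0.065217, Q = 1/46 = 0.021739.
d = −0.5·ln(0.847827) − 0.25·ln(0.956522) = −0.5·(-0.165079) − 0.25·(-0.044451) = 0.0937.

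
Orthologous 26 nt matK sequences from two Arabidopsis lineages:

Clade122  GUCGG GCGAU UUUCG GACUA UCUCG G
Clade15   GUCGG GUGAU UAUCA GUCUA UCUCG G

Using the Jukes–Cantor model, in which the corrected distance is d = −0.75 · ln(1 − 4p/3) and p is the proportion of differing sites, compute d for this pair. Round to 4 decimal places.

0.1722

Differing sites — 7:C/U; 12:U/A; 15:G/A; 17:A/U.
p = 4/26 = 0.153846.
d = −0.75 · ln(1 − (4/3)·0.153846) = −0.75 · ln(0.794872) = −0.75 · (-0.229574) = 0.1722.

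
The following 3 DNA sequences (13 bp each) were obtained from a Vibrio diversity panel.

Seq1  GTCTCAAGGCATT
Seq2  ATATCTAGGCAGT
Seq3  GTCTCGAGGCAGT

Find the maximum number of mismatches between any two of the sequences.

4

Pairwise Hamming distances:
  Seq1 vs Seq2: 4
  Seq1 vs Seq3: 2
  Seq2 vs Seq3: 3
The largest is 4, between Seq1 and Seq2.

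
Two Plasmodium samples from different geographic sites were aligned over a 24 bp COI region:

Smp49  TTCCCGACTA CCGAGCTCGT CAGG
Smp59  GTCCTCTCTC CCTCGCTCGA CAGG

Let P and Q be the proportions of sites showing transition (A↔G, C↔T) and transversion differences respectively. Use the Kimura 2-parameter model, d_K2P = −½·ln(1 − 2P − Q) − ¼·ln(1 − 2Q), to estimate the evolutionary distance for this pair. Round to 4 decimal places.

Mismatches occur at site 1 (T/G, transversion), site 5 (C/T, transition), site 6 (G/C, transversion), site 7 (A/T, transversion), site 10 (A/C, transversion), site 13 (G/T, transversion), site 14 (A/C, transversion), site 20 (T/A, transversion).
Of the 8 differences, 1 transition and 7 transversions over 24 sites: P = 1/24 = 0.041667, Q = 7/24 = 0.291667.
d = −0.5·ln(0.624999) − 0.25·ln(0.416666) = −0.5·(-0.470005) − 0.25·(-0.875470) = 0.4539.

0.4539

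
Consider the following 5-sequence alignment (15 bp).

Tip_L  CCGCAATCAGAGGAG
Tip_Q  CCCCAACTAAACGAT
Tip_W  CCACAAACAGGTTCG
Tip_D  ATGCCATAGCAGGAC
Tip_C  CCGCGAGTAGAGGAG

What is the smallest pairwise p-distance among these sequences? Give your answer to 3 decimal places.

Pairwise Hamming distances:
  Tip_L vs Tip_Q: 6
  Tip_L vs Tip_W: 6
  Tip_L vs Tip_D: 7
  Tip_L vs Tip_C: 3
  Tip_Q vs Tip_W: 9
  Tip_Q vs Tip_D: 10
  Tip_Q vs Tip_C: 6
  Tip_W vs Tip_D: 13
  Tip_W vs Tip_C: 8
  Tip_D vs Tip_C: 8
The smallest is 3 mismatches, between Tip_L and Tip_C; p = 3/15 = 0.200.

0.200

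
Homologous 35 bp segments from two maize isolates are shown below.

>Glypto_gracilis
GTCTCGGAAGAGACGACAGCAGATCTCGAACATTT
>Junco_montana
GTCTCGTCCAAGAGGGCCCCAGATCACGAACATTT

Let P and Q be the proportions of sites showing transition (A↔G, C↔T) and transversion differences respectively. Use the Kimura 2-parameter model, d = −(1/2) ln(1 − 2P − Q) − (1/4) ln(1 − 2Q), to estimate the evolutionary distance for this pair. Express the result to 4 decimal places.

Mismatches occur at site 7 (G↔T, transversion), site 8 (A↔C, transversion), site 9 (A↔C, transversion), site 10 (G↔A, transition), site 14 (C↔G, transversion), site 16 (A↔G, transition), site 18 (A↔C, transversion), site 19 (G↔C, transversion), site 26 (T↔A, transversion).
Of the 9 differences, 2 transitions and 7 transversions over 35 sites: P = 2/35 = 0.057143, Q = 7/35 = 0.200000.
d = −0.5·ln(0.685714) − 0.25·ln(0.600000) = −0.5·(-0.377295) − 0.25·(-0.510826) = 0.3164.

0.3164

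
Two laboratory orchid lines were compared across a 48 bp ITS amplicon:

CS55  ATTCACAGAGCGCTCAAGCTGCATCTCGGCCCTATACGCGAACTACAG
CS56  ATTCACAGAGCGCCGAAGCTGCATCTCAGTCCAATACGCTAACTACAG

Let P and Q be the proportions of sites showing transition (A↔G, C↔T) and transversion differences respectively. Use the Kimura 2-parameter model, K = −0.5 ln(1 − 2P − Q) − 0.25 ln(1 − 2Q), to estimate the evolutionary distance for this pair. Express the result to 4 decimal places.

Differing sites — 14:T/C (Ti); 15:C/G (Tv); 28:G/A (Ti); 30:C/T (Ti); 33:T/A (Tv); 40:G/T (Tv).
Of the 6 differences, 3 transitions and 3 transversions over 48 sites: P = 3/48 = 0.062500, Q = 3/48 = 0.062500.
d = −0.5·ln(0.812500) − 0.25·ln(0.875000) = −0.5·(-0.207639) − 0.25·(-0.133531) = 0.1372.

0.1372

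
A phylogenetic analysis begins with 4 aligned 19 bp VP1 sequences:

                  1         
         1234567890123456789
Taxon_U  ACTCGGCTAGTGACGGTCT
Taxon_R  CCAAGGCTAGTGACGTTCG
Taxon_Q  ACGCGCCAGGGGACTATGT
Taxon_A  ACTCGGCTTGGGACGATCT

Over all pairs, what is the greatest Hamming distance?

11

Pairwise Hamming distances:
  Taxon_U vs Taxon_R: 5
  Taxon_U vs Taxon_Q: 8
  Taxon_U vs Taxon_A: 3
  Taxon_R vs Taxon_Q: 11
  Taxon_R vs Taxon_A: 7
  Taxon_Q vs Taxon_A: 6
The largest is 11, between Taxon_R and Taxon_Q.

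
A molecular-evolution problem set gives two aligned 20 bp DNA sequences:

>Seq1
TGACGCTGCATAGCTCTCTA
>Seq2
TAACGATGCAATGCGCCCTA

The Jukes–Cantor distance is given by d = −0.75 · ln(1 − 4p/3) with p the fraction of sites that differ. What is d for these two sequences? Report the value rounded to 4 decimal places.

Mismatches occur at site 2 (G→A), site 6 (C→A), site 11 (T→A), site 12 (A→T), site 15 (T→G), site 17 (T→C).
p = 6/20 = 0.300000.
d = −0.75 · ln(1 − (4/3)·0.300000) = −0.75 · ln(0.600000) = −0.75 · (-0.510826) = 0.3831.

0.3831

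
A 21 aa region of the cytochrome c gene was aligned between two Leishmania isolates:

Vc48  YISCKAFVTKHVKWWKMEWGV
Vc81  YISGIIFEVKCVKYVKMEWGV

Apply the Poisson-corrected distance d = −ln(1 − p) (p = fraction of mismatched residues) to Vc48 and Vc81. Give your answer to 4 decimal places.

The sequences differ at positions 4 (C/G), 5 (K/I), 6 (A/I), 8 (V/E), 9 (T/V), 11 (H/C), 14 (W/Y), 15 (W/V).
p = 8/21 = 0.380952.
d = −ln(1 − 0.380952) = −ln(0.619048) = 0.4796.

0.4796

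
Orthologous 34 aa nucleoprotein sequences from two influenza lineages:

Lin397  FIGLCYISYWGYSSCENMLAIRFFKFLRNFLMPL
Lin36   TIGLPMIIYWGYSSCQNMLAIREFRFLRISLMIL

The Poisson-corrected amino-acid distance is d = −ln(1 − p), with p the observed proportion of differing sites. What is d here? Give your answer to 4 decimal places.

Differing sites — 1:F/T; 5:C/P; 6:Y/M; 8:S/I; 16:E/Q; 23:F/E; 25:K/R; 29:N/I; 30:F/S; 33:P/I.
p = 10/34 = 0.294118.
d = −ln(1 − 0.294118) = −ln(0.705882) = 0.3483.

0.3483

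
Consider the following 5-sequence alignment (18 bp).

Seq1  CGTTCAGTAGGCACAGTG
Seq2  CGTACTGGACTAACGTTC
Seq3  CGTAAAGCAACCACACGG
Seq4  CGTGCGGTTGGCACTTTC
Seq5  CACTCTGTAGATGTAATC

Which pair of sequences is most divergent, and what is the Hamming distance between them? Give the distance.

14

Pairwise Hamming distances:
  Seq1 vs Seq2: 9
  Seq1 vs Seq3: 7
  Seq1 vs Seq4: 6
  Seq1 vs Seq5: 9
  Seq2 vs Seq3: 10
  Seq2 vs Seq4: 8
  Seq2 vs Seq5: 11
  Seq3 vs Seq4: 11
  Seq3 vs Seq5: 14
  Seq4 vs Seq5: 11
The largest is 14, between Seq3 and Seq5.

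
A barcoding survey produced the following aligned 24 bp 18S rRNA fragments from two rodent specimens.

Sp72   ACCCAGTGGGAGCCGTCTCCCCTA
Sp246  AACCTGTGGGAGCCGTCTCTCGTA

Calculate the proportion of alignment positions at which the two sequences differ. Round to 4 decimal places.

Mismatches occur at site 2 (C→A), site 5 (A→T), site 20 (C→T), site 22 (C→G).
There are 4 differences over 24 sites, so p = 4/24 = 0.1667.

0.1667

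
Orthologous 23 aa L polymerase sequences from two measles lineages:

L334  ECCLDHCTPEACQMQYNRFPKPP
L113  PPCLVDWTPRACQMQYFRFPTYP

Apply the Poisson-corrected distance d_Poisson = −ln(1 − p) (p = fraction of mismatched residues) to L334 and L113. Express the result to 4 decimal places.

Mismatches occur at site 1 (E↔P), site 2 (C↔P), site 5 (D↔V), site 6 (H↔D), site 7 (C↔W), site 10 (E↔R), site 17 (N↔F), site 21 (K↔T), site 22 (P↔Y).
p = 9/23 = 0.391304.
d = −ln(1 − 0.391304) = −ln(0.608696) = 0.4964.

0.4964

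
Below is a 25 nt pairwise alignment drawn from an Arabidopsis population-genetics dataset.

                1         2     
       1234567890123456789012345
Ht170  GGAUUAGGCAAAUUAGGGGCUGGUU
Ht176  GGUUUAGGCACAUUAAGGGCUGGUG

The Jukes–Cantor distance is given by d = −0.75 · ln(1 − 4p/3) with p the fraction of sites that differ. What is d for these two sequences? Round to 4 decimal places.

Differing sites — 3:A/U; 11:A/C; 16:G/A; 25:U/G.
p = 4/25 = 0.160000.
d = −0.75 · ln(1 − (4/3)·0.160000) = −0.75 · ln(0.786667) = −0.75 · (-0.239950) = 0.1800.

0.1800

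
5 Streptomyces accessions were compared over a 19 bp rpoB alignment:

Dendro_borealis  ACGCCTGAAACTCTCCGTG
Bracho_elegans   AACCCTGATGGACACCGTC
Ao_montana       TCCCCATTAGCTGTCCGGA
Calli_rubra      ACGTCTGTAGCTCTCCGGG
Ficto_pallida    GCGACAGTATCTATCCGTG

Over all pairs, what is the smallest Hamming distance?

4

Pairwise Hamming distances:
  Dendro_borealis vs Bracho_elegans: 8
  Dendro_borealis vs Ao_montana: 9
  Dendro_borealis vs Calli_rubra: 4
  Dendro_borealis vs Ficto_pallida: 6
  Bracho_elegans vs Ao_montana: 12
  Bracho_elegans vs Calli_rubra: 10
  Bracho_elegans vs Ficto_pallida: 13
  Ao_montana vs Calli_rubra: 7
  Ao_montana vs Ficto_pallida: 8
  Calli_rubra vs Ficto_pallida: 6
The smallest is 4, between Dendro_borealis and Calli_rubra.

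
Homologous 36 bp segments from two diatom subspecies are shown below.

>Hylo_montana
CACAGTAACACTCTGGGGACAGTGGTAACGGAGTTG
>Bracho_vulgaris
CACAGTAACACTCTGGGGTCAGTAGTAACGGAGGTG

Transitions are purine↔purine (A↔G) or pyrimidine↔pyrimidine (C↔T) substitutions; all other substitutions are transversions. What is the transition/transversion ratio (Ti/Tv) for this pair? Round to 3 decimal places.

The sequences differ at positions 19 (A/T, transversion), 24 (G/A, transition), 34 (T/G, transversion).
Of the 3 differences, 1 transition and 2 transversions, so Ti/Tv = 1/2 = 0.500.

0.500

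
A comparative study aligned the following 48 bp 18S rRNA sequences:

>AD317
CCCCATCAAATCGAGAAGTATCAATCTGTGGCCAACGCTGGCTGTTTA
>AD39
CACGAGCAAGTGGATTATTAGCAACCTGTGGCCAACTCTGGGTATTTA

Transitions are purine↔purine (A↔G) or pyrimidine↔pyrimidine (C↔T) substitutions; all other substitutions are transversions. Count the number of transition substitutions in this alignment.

Differing sites — 2:C/A (Tv); 4:C/G (Tv); 6:T/G (Tv); 10:A/G (Ti); 12:C/G (Tv); 15:G/T (Tv); 16:A/T (Tv); 18:G/T (Tv); 21:T/G (Tv); 25:T/C (Ti); 37:G/T (Tv); 42:C/G (Tv); 44:G/A (Ti).
Of the 13 differences, 3 transitions and 10 transversions, so the answer is 3.

3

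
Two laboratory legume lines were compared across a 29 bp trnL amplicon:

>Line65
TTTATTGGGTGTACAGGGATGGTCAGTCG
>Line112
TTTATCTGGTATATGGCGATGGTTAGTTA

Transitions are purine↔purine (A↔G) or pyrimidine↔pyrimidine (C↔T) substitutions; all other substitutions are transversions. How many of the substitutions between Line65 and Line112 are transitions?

7

The sequences differ at positions 6 (T/C, transition), 7 (G/T, transversion), 11 (G/A, transition), 14 (C/T, transition), 15 (A/G, transition), 17 (G/C, transversion), 24 (C/T, transition), 28 (C/T, transition), 29 (G/A, transition).
Of the 9 differences, 7 transitions and 2 transversions, so the answer is 7.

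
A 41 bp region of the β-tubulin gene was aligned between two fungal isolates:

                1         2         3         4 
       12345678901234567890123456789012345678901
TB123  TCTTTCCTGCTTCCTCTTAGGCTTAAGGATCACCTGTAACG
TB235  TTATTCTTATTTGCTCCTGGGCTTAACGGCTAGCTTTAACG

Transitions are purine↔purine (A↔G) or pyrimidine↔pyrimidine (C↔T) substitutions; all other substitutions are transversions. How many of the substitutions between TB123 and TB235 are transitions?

Mismatches occur at site 2 (C→T, transition), site 3 (T→A, transversion), site 7 (C→T, transition), site 9 (G→A, transition), site 10 (C→T, transition), site 13 (C→G, transversion), site 17 (T→C, transition), site 19 (A→G, transition), site 27 (G→C, transversion), site 29 (A→G, transition), site 30 (T→C, transition), site 31 (C→T, transition), site 33 (C→G, transversion), site 36 (G→T, transversion).
Of the 14 differences, 9 transitions and 5 transversions, so the answer is 9.

9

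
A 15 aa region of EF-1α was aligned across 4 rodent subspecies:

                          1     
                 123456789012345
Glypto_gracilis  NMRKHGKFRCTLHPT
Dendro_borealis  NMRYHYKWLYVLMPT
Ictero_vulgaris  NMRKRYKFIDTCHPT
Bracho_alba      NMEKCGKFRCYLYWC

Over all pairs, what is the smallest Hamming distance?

Pairwise Hamming distances:
  Glypto_gracilis vs Dendro_borealis: 7
  Glypto_gracilis vs Ictero_vulgaris: 5
  Glypto_gracilis vs Bracho_alba: 6
  Dendro_borealis vs Ictero_vulgaris: 8
  Dendro_borealis vs Bracho_alba: 11
  Ictero_vulgaris vs Bracho_alba: 10
The smallest is 5, between Glypto_gracilis and Ictero_vulgaris.

5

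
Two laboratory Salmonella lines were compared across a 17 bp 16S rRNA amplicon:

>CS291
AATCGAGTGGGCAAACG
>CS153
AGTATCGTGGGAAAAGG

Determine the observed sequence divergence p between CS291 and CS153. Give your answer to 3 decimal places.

Differing sites — 2:A/G; 4:C/A; 5:G/T; 6:A/C; 12:C/A; 16:C/G.
There are 6 differences over 17 sites, so p = 6/17 = 0.353.

0.353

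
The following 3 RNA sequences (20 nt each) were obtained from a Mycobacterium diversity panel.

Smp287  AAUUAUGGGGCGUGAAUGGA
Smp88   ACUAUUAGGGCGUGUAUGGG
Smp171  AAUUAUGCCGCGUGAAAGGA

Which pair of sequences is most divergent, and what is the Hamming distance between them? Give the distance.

9

Pairwise Hamming distances:
  Smp287 vs Smp88: 6
  Smp287 vs Smp171: 3
  Smp88 vs Smp171: 9
The largest is 9, between Smp88 and Smp171.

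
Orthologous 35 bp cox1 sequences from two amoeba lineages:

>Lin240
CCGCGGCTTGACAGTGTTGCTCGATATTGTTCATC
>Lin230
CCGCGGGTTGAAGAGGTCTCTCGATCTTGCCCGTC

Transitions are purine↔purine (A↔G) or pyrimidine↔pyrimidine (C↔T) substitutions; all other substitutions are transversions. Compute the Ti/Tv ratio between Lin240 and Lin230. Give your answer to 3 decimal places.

Mismatches occur at site 7 (C↔G, transversion), site 12 (C↔A, transversion), site 13 (A↔G, transition), site 14 (G↔A, transition), site 15 (T↔G, transversion), site 18 (T↔C, transition), site 19 (G↔T, transversion), site 26 (A↔C, transversion), site 30 (T↔C, transition), site 31 (T↔C, transition), site 33 (A↔G, transition).
Of the 11 differences, 6 transitions and 5 transversions, so Ti/Tv = 6/5 = 1.200.

1.200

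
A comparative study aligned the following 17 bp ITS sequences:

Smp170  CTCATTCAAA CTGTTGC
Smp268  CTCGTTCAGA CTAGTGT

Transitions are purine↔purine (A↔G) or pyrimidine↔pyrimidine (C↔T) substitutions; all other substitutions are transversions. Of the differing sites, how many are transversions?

1

Differing sites — 4:A/G (Ti); 9:A/G (Ti); 13:G/A (Ti); 14:T/G (Tv); 17:C/T (Ti).
Of the 5 differences, 4 transitions and 1 transversion, so the answer is 1.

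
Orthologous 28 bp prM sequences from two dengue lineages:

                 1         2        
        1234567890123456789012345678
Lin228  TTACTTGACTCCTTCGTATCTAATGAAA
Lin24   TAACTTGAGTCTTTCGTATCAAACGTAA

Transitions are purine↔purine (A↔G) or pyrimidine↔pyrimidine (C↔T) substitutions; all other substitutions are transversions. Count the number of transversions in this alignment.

The sequences differ at positions 2 (T/A, transversion), 9 (C/G, transversion), 12 (C/T, transition), 21 (T/A, transversion), 24 (T/C, transition), 26 (A/T, transversion).
Of the 6 differences, 2 transitions and 4 transversions, so the answer is 4.

4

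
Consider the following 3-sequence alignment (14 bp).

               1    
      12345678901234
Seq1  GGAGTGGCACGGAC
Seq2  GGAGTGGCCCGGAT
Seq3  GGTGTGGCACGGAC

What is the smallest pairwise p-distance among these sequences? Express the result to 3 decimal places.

Pairwise Hamming distances:
  Seq1 vs Seq2: 2
  Seq1 vs Seq3: 1
  Seq2 vs Seq3: 3
The smallest is 1 mismatch, between Seq1 and Seq3; p = 1/14 = 0.071.

0.071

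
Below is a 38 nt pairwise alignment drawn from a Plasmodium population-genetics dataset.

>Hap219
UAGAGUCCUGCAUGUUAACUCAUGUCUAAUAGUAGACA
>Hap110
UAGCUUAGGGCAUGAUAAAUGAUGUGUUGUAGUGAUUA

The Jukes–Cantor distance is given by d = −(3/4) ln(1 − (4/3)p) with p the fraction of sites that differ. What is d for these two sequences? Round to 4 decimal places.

Differing sites — 4:A/C; 5:G/U; 7:C/A; 8:C/G; 9:U/G; 15:U/A; 19:C/A; 21:C/G; 26:C/G; 28:A/U; 29:A/G; 34:A/G; 35:G/A; 36:A/U; 37:C/U.
p = 15/38 = 0.394737.
d = −0.75 · ln(1 − (4/3)·0.394737) = −0.75 · ln(0.473684) = −0.75 · (-0.747215) = 0.5604.

0.5604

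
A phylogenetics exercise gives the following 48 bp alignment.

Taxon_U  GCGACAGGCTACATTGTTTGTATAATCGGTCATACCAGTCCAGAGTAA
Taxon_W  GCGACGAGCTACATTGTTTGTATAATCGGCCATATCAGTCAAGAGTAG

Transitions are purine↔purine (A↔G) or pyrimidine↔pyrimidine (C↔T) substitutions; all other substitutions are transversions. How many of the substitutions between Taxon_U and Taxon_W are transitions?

5

The sequences differ at positions 6 (A/G, transition), 7 (G/A, transition), 30 (T/C, transition), 35 (C/T, transition), 41 (C/A, transversion), 48 (A/G, transition).
Of the 6 differences, 5 transitions and 1 transversion, so the answer is 5.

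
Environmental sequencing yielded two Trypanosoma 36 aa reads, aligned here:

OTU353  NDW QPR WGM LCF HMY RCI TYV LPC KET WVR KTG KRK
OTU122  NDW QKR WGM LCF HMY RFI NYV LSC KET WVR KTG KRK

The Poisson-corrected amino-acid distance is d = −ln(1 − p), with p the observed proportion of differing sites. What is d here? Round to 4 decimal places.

0.1178

Mismatches occur at site 5 (P↔K), site 17 (C↔F), site 19 (T↔N), site 23 (P↔S).
p = 4/36 = 0.111111.
d = −ln(1 − 0.111111) = −ln(0.888889) = 0.1178.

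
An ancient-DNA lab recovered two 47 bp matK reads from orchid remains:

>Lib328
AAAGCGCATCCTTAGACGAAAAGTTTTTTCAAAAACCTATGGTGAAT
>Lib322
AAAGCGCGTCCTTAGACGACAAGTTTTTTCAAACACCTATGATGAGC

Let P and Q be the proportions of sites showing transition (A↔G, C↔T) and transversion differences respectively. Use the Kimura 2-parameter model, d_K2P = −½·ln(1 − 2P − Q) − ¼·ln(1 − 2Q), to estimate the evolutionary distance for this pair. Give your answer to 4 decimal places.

0.1419

Mismatches occur at site 8 (A/G, transition), site 20 (A/C, transversion), site 34 (A/C, transversion), site 42 (G/A, transition), site 46 (A/G, transition), site 47 (T/C, transition).
Of the 6 differences, 4 transitions and 2 transversions over 47 sites: P = 4/47 = 0.085106, Q = 2/47 = 0.042553.
d = −0.5·ln(0.787235) − 0.25·ln(0.914894) = −0.5·(-0.239228) − 0.25·(-0.088947) = 0.1419.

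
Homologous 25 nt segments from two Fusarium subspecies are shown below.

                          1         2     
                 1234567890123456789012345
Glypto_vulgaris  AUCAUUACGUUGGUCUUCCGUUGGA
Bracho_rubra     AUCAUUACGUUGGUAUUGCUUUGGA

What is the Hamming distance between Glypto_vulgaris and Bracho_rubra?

Differing sites — 15:C/A; 18:C/G; 20:G/U.
That gives 3 mismatches out of 25 aligned sites, so the Hamming distance is 3.

3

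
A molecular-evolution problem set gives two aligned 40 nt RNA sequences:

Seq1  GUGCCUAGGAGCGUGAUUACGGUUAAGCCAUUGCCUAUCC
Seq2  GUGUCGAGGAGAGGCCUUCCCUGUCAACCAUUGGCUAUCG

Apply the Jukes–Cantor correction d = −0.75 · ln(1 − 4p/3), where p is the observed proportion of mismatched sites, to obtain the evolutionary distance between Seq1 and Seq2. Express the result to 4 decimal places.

The sequences differ at positions 4 (C/U), 6 (U/G), 12 (C/A), 14 (U/G), 15 (G/C), 16 (A/C), 19 (A/C), 21 (G/C), 22 (G/U), 23 (U/G), 25 (A/C), 27 (G/A), 34 (C/G), 40 (C/G).
p = 14/40 = 0.350000.
d = −0.75 · ln(1 − (4/3)·0.350000) = −0.75 · ln(0.533333) = −0.75 · (-0.628609) = 0.4715.

0.4715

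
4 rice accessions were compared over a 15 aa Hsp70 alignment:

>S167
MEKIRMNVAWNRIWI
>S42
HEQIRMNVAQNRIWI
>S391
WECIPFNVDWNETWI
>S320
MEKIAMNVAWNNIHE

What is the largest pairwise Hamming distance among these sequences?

9

Pairwise Hamming distances:
  S167 vs S42: 3
  S167 vs S391: 7
  S167 vs S320: 4
  S42 vs S391: 8
  S42 vs S320: 7
  S391 vs S320: 9
The largest is 9, between S391 and S320.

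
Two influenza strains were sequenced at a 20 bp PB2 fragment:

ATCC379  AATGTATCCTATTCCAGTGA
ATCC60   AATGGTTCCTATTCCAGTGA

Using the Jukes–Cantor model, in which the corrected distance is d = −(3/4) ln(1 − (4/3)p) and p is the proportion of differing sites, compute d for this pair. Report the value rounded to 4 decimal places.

The sequences differ at positions 5 (T/G), 6 (A/T).
p = 2/20 = 0.100000.
d = −0.75 · ln(1 − (4/3)·0.100000) = −0.75 · ln(0.866667) = −0.75 · (-0.143100) = 0.1073.

0.1073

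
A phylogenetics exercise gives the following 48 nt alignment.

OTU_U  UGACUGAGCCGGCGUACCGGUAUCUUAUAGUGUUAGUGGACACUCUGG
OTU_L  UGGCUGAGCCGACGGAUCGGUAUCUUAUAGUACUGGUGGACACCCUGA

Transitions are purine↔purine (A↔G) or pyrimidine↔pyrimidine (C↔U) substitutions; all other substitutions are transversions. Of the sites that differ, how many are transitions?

8

Differing sites — 3:A/G (Ti); 12:G/A (Ti); 15:U/G (Tv); 17:C/U (Ti); 32:G/A (Ti); 33:U/C (Ti); 35:A/G (Ti); 44:U/C (Ti); 48:G/A (Ti).
Of the 9 differences, 8 transitions and 1 transversion, so the answer is 8.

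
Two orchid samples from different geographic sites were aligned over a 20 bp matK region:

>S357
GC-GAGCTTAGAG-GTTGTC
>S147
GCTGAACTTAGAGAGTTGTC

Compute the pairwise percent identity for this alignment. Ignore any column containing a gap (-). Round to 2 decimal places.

Excluding the 2 gap columns leaves 18 comparable sites.
The sequences differ at position 6 (G/A).
17 of the 18 comparable sites match, so the percent identity is 17/18 × 100 = 94.44%.

94.44%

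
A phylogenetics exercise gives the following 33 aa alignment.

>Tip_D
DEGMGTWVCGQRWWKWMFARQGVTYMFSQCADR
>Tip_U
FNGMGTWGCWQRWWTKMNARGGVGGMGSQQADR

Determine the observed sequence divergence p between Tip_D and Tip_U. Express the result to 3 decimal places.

0.364

Mismatches occur at site 1 (D→F), site 2 (E→N), site 8 (V→G), site 10 (G→W), site 15 (K→T), site 16 (W→K), site 18 (F→N), site 21 (Q→G), site 24 (T→G), site 25 (Y→G), site 27 (F→G), site 30 (C→Q).
There are 12 differences over 33 sites, so p = 12/33 = 0.364.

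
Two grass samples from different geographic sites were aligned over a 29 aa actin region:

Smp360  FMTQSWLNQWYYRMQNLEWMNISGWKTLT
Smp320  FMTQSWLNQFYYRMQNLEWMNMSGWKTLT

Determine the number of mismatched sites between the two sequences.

Mismatches occur at site 10 (W↔F), site 22 (I↔M).
That gives 2 mismatches out of 29 aligned sites, so the Hamming distance is 2.

2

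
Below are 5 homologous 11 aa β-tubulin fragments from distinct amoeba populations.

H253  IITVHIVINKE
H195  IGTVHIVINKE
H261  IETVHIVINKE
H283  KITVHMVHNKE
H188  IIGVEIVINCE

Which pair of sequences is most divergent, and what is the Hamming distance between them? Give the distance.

6

Pairwise Hamming distances:
  H253 vs H195: 1
  H253 vs H261: 1
  H253 vs H283: 3
  H253 vs H188: 3
  H195 vs H261: 1
  H195 vs H283: 4
  H195 vs H188: 4
  H261 vs H283: 4
  H261 vs H188: 4
  H283 vs H188: 6
The largest is 6, between H283 and H188.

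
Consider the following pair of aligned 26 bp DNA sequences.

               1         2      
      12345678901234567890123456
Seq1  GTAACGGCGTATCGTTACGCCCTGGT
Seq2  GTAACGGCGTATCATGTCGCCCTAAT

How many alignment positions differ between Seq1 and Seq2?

5

Differing sites — 14:G/A; 16:T/G; 17:A/T; 24:G/A; 25:G/A.
That gives 5 mismatches out of 26 aligned sites, so the Hamming distance is 5.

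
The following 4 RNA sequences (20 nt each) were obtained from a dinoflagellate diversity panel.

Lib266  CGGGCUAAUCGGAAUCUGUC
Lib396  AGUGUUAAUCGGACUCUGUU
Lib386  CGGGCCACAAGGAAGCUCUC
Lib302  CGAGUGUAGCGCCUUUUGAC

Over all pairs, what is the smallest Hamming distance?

5

Pairwise Hamming distances:
  Lib266 vs Lib396: 5
  Lib266 vs Lib386: 6
  Lib266 vs Lib302: 10
  Lib396 vs Lib386: 11
  Lib396 vs Lib302: 11
  Lib386 vs Lib302: 14
The smallest is 5, between Lib266 and Lib396.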